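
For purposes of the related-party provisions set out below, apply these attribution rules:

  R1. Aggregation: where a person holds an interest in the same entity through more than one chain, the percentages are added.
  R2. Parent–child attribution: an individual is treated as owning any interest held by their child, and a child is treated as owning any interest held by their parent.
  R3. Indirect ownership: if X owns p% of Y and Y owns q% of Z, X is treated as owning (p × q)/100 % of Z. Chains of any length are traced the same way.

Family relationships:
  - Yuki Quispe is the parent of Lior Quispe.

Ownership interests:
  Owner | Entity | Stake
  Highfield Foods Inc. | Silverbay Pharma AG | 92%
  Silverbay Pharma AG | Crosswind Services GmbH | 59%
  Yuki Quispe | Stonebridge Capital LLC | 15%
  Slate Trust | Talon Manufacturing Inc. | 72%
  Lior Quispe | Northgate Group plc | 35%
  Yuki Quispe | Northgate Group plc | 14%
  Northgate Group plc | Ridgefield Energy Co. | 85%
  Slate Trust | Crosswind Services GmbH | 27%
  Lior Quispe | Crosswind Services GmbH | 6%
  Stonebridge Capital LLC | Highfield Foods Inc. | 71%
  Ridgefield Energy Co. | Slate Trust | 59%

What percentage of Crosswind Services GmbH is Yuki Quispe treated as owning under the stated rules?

18.415665%

By parent–child attribution (R2), Yuki Quispe is treated as also owning Lior Quispe's interest in Northgate Group plc, giving 14% + 35% = 49%.
By parent–child attribution (R2), Yuki Quispe is treated as owning Lior Quispe's 6% interest in Crosswind Services GmbH.
Chain via Stonebridge Capital LLC → Highfield Foods Inc. → Silverbay Pharma AG (R3): 15% × 71% × 92% × 59% = 5.78082% of Crosswind Services GmbH.
Chain via Northgate Group plc → Ridgefield Energy Co. → Slate Trust (R3): 49% × 85% × 59% × 27% = 6.634845% of Crosswind Services GmbH.
Direct interest in Crosswind Services GmbH: 6%.
Aggregating (R1): 5.78082% + 6.634845% + 6% = 18.415665%.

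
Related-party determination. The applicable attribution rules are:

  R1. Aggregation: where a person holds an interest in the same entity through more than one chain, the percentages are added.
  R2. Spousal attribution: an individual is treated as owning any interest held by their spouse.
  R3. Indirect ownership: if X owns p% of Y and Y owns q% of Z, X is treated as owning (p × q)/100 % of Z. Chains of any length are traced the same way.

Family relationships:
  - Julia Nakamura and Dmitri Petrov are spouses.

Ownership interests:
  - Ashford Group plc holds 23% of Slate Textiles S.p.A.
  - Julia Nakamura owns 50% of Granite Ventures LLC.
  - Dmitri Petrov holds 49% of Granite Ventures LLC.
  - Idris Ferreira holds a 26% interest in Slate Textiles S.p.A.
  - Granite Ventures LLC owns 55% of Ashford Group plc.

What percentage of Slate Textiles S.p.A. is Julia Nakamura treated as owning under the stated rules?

By spousal attribution (R2), Julia Nakamura is treated as also owning Dmitri Petrov's interest in Granite Ventures LLC, giving 50% + 49% = 99%.
Chain via Granite Ventures LLC → Ashford Group plc (R3): 99% × 55% × 23% = 12.5235% of Slate Textiles S.p.A.

12.5235%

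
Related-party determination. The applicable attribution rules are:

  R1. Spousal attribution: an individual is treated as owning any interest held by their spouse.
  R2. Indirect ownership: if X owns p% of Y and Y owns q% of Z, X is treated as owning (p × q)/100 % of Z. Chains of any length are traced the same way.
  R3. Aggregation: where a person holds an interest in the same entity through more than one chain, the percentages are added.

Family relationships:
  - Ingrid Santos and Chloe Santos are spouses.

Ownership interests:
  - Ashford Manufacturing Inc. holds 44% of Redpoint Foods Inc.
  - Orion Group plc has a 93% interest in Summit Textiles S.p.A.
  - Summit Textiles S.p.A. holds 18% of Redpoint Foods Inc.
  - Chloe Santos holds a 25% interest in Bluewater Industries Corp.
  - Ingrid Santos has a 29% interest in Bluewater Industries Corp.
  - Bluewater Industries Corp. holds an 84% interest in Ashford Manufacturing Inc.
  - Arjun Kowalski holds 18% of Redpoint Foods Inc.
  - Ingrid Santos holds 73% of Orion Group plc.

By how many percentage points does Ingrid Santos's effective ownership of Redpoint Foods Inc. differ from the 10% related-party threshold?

By spousal attribution (R1), Ingrid Santos is treated as also owning Chloe Santos's interest in Bluewater Industries Corp, giving 29% + 25% = 54%.
Chain via Bluewater Industries Corp. → Ashford Manufacturing Inc. (R2): 54% × 84% × 44% = 19.9584% of Redpoint Foods Inc.
Chain via Orion Group plc → Summit Textiles S.p.A. (R2): 73% × 93% × 18% = 12.2202% of Redpoint Foods Inc.
Aggregating (R3): 19.9584% + 12.2202% = 32.1786%.
32.1786% exceeds the 10% threshold by 22.1786 percentage points.

22.1786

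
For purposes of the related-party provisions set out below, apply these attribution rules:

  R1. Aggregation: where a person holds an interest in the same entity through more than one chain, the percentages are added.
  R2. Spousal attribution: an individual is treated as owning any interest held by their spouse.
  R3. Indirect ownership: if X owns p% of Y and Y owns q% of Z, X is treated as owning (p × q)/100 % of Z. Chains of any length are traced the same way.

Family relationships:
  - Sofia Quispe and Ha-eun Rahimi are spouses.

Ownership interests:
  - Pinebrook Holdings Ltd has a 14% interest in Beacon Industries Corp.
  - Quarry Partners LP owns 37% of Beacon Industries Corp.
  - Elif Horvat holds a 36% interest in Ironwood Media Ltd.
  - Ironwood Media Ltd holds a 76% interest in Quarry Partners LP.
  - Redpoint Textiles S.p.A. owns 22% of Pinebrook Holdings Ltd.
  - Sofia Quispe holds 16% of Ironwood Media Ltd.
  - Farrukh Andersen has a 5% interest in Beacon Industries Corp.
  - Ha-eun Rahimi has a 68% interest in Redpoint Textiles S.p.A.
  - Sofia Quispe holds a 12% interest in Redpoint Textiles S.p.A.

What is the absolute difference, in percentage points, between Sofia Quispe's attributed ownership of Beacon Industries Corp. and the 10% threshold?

By spousal attribution (R2), Sofia Quispe is treated as also owning Ha-eun Rahimi's interest in Redpoint Textiles S.p.A, giving 12% + 68% = 80%.
Chain via Ironwood Media Ltd → Quarry Partners LP (R3): 16% × 76% × 37% = 4.4992% of Beacon Industries Corp.
Chain via Redpoint Textiles S.p.A. → Pinebrook Holdings Ltd (R3): 80% × 22% × 14% = 2.464% of Beacon Industries Corp.
Aggregating (R1): 4.4992% + 2.464% = 6.9632%.
6.9632% falls short of the 10% threshold by 3.0368 percentage points.

3.0368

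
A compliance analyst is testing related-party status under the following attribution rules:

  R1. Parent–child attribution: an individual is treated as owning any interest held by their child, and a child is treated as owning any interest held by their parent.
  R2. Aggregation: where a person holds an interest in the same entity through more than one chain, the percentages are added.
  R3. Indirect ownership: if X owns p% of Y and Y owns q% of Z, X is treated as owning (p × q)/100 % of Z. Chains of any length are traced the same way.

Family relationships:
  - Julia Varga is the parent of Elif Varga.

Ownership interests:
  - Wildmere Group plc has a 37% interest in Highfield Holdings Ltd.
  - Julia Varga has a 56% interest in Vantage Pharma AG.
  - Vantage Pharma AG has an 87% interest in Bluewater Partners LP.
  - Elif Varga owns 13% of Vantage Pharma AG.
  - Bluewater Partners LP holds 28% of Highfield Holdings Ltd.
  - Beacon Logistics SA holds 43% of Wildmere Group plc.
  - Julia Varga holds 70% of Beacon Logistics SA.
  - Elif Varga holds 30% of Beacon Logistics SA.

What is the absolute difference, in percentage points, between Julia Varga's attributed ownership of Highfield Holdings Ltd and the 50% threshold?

17.2816

By parent–child attribution (R1), Julia Varga is treated as also owning Elif Varga's interest in Beacon Logistics SA, giving 70% + 30% = 100%.
By parent–child attribution (R1), Julia Varga is treated as also owning Elif Varga's interest in Vantage Pharma AG, giving 56% + 13% = 69%.
Chain via Beacon Logistics SA → Wildmere Group plc (R3): 100% × 43% × 37% = 15.91% of Highfield Holdings Ltd.
Chain via Vantage Pharma AG → Bluewater Partners LP (R3): 69% × 87% × 28% = 16.8084% of Highfield Holdings Ltd.
Aggregating (R2): 15.91% + 16.8084% = 32.7184%.
32.7184% falls short of the 50% threshold by 17.2816 percentage points.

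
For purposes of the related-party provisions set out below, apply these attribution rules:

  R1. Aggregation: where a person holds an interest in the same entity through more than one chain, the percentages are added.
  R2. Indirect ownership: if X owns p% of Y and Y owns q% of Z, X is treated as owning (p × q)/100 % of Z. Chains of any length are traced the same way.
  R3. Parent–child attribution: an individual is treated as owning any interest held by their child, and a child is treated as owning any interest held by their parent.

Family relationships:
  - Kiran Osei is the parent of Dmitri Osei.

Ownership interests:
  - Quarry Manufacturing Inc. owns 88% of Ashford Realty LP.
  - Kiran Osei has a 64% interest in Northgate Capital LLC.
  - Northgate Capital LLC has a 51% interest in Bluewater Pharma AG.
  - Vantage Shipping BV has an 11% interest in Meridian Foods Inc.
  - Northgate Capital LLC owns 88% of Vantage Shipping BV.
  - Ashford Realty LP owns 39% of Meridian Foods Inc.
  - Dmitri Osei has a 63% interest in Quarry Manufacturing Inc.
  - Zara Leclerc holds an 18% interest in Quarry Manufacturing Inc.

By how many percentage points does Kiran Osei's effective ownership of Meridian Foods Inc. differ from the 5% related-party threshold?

22.8168

By parent–child attribution (R3), Kiran Osei is treated as owning Dmitri Osei's 63% interest in Quarry Manufacturing Inc.
Chain via Northgate Capital LLC → Vantage Shipping BV (R2): 64% × 88% × 11% = 6.1952% of Meridian Foods Inc.
Chain via Quarry Manufacturing Inc. → Ashford Realty LP (R2): 63% × 88% × 39% = 21.6216% of Meridian Foods Inc.
Aggregating (R1): 6.1952% + 21.6216% = 27.8168%.
27.8168% exceeds the 5% threshold by 22.8168 percentage points.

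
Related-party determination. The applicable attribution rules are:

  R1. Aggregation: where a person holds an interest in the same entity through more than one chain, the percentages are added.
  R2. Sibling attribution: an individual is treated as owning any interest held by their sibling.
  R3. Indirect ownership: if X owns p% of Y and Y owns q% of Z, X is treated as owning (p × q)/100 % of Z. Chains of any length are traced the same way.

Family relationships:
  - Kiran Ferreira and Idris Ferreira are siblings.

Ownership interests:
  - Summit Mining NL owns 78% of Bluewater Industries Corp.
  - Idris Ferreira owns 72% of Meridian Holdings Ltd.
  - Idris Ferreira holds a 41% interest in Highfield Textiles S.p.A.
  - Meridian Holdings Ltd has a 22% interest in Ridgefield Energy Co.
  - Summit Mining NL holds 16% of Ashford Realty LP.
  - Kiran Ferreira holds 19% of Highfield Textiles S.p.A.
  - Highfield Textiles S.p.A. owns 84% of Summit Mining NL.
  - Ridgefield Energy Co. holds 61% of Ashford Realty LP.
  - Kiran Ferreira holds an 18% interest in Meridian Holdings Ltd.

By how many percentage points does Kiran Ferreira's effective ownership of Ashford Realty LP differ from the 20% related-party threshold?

By sibling attribution (R2), Kiran Ferreira is treated as also owning Idris Ferreira's interest in Meridian Holdings Ltd, giving 18% + 72% = 90%.
By sibling attribution (R2), Kiran Ferreira is treated as also owning Idris Ferreira's interest in Highfield Textiles S.p.A, giving 19% + 41% = 60%.
Chain via Meridian Holdings Ltd → Ridgefield Energy Co. (R3): 90% × 22% × 61% = 12.078% of Ashford Realty LP.
Chain via Highfield Textiles S.p.A. → Summit Mining NL (R3): 60% × 84% × 16% = 8.064% of Ashford Realty LP.
Aggregating (R1): 12.078% + 8.064% = 20.142%.
20.142% exceeds the 20% threshold by 0.142 percentage points.

0.142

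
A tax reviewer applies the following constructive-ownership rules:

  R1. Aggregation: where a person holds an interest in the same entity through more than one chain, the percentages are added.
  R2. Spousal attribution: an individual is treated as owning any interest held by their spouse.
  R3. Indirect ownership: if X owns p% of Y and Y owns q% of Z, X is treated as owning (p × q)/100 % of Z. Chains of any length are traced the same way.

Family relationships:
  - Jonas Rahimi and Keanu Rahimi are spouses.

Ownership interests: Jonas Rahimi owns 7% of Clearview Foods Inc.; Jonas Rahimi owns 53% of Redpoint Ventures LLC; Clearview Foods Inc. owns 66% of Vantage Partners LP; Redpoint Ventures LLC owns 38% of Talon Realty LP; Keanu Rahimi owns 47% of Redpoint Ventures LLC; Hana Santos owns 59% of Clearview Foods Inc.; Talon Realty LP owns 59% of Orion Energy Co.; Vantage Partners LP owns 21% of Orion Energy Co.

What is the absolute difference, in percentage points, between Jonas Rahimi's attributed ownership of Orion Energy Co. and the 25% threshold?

By spousal attribution (R2), Jonas Rahimi is treated as also owning Keanu Rahimi's interest in Redpoint Ventures LLC, giving 53% + 47% = 100%.
Chain via Clearview Foods Inc. → Vantage Partners LP (R3): 7% × 66% × 21% = 0.9702% of Orion Energy Co.
Chain via Redpoint Ventures LLC → Talon Realty LP (R3): 100% × 38% × 59% = 22.42% of Orion Energy Co.
Aggregating (R1): 0.9702% + 22.42% = 23.3902%.
23.3902% falls short of the 25% threshold by 1.6098 percentage points.

1.6098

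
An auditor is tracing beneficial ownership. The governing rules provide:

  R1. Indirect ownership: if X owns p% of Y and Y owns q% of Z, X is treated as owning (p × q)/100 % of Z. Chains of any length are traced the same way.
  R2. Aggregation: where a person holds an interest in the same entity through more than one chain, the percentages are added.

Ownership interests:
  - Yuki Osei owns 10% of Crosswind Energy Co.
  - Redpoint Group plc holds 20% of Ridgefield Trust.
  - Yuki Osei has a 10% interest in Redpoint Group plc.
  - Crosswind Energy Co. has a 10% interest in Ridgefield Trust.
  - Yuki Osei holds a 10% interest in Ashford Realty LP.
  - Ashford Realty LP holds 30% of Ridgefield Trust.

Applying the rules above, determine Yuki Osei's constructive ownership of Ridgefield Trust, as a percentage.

Chain via Redpoint Group plc (R1): 10% × 20% = 2% of Ridgefield Trust.
Chain via Ashford Realty LP (R1): 10% × 30% = 3% of Ridgefield Trust.
Chain via Crosswind Energy Co. (R1): 10% × 10% = 1% of Ridgefield Trust.
Aggregating (R2): 2% + 3% + 1% = 6%.

6%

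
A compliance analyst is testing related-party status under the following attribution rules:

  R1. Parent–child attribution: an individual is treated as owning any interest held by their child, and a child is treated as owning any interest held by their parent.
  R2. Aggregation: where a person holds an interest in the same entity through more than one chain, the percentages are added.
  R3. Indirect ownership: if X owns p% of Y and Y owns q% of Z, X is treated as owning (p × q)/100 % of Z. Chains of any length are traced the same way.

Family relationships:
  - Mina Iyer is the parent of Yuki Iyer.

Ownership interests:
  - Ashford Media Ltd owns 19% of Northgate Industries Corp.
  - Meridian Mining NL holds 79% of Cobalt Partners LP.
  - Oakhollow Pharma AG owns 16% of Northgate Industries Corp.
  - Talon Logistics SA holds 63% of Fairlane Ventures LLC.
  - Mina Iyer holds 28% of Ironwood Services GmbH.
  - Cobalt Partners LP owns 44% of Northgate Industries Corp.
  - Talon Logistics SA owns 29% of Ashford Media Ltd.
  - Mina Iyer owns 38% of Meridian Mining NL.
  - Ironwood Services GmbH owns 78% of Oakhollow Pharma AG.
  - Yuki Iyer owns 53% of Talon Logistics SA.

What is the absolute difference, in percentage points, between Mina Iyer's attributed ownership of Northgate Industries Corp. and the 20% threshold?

By parent–child attribution (R1), Mina Iyer is treated as owning Yuki Iyer's 53% interest in Talon Logistics SA.
Chain via Meridian Mining NL → Cobalt Partners LP (R3): 38% × 79% × 44% = 13.2088% of Northgate Industries Corp.
Chain via Ironwood Services GmbH → Oakhollow Pharma AG (R3): 28% × 78% × 16% = 3.4944% of Northgate Industries Corp.
Chain via Talon Logistics SA → Ashford Media Ltd (R3): 53% × 29% × 19% = 2.9203% of Northgate Industries Corp.
Aggregating (R2): 13.2088% + 3.4944% + 2.9203% = 19.6235%.
19.6235% falls short of the 20% threshold by 0.3765 percentage points.

0.3765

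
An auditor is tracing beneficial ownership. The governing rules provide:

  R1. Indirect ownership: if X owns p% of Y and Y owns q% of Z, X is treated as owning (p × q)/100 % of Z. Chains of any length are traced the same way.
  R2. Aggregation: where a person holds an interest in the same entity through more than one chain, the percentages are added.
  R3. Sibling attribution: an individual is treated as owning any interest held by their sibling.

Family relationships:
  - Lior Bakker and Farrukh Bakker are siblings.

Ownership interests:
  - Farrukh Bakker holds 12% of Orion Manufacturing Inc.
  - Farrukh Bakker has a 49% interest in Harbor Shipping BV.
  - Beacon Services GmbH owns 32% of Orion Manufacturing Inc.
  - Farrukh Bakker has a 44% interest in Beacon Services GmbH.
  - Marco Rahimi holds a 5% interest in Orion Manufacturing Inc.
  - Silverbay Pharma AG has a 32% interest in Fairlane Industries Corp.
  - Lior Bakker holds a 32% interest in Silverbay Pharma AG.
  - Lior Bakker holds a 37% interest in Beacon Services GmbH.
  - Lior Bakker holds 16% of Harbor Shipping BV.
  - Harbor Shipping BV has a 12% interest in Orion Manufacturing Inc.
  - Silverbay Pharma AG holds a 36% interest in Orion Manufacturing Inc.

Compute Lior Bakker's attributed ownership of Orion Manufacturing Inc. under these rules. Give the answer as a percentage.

By sibling attribution (R3), Lior Bakker is treated as also owning Farrukh Bakker's interest in Beacon Services GmbH, giving 37% + 44% = 81%.
By sibling attribution (R3), Lior Bakker is treated as also owning Farrukh Bakker's interest in Harbor Shipping BV, giving 16% + 49% = 65%.
By sibling attribution (R3), Lior Bakker is treated as owning Farrukh Bakker's 12% interest in Orion Manufacturing Inc.
Chain via Beacon Services GmbH (R1): 81% × 32% = 25.92% of Orion Manufacturing Inc.
Chain via Harbor Shipping BV (R1): 65% × 12% = 7.8% of Orion Manufacturing Inc.
Chain via Silverbay Pharma AG (R1): 32% × 36% = 11.52% of Orion Manufacturing Inc.
Direct interest in Orion Manufacturing Inc: 12%.
Aggregating (R2): 25.92% + 7.8% + 11.52% + 12% = 57.24%.

57.24%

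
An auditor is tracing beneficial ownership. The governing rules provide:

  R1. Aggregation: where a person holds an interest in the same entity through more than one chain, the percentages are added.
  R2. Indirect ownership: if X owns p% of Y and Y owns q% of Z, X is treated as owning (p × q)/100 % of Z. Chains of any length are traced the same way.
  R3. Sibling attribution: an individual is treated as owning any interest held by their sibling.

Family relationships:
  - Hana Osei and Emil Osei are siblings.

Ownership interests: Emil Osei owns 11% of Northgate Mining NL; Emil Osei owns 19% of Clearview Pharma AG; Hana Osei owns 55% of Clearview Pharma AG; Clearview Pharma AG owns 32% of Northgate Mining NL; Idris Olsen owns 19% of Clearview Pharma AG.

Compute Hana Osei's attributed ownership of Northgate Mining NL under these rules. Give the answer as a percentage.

34.68%

By sibling attribution (R3), Hana Osei is treated as also owning Emil Osei's interest in Clearview Pharma AG, giving 55% + 19% = 74%.
By sibling attribution (R3), Hana Osei is treated as owning Emil Osei's 11% interest in Northgate Mining NL.
Chain via Clearview Pharma AG (R2): 74% × 32% = 23.68% of Northgate Mining NL.
Direct interest in Northgate Mining NL: 11%.
Aggregating (R1): 23.68% + 11% = 34.68%.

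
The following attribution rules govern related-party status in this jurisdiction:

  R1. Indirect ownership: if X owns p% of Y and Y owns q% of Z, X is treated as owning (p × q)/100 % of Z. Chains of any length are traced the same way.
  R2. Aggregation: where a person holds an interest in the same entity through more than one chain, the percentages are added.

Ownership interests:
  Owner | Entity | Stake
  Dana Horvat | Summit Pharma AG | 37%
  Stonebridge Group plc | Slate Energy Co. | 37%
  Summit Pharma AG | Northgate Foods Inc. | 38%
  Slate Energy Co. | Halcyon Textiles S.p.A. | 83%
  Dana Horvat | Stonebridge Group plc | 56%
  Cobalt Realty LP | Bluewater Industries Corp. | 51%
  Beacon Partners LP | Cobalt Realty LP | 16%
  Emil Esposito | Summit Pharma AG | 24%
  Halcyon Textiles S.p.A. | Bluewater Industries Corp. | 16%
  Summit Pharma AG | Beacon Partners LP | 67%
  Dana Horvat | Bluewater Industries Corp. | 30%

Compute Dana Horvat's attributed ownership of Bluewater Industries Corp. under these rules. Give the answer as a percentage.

34.77448%

Chain via Summit Pharma AG → Beacon Partners LP → Cobalt Realty LP (R1): 37% × 67% × 16% × 51% = 2.022864% of Bluewater Industries Corp.
Chain via Stonebridge Group plc → Slate Energy Co. → Halcyon Textiles S.p.A. (R1): 56% × 37% × 83% × 16% = 2.751616% of Bluewater Industries Corp.
Direct interest in Bluewater Industries Corp: 30%.
Aggregating (R2): 2.022864% + 2.751616% + 30% = 34.77448%.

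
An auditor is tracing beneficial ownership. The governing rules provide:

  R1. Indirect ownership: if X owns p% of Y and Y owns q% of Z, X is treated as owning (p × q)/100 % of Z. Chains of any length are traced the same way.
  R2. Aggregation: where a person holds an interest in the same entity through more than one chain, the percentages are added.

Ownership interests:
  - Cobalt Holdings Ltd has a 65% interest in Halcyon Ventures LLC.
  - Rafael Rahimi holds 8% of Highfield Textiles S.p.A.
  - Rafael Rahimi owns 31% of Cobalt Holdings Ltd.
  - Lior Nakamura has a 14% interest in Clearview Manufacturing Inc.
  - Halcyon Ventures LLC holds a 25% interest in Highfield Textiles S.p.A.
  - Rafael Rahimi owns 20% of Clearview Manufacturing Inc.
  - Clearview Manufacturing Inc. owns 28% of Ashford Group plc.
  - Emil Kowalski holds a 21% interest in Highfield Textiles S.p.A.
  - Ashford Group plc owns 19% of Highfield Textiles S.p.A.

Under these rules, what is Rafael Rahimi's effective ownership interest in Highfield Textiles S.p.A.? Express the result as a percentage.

14.1015%

Chain via Clearview Manufacturing Inc. → Ashford Group plc (R1): 20% × 28% × 19% = 1.064% of Highfield Textiles S.p.A.
Chain via Cobalt Holdings Ltd → Halcyon Ventures LLC (R1): 31% × 65% × 25% = 5.0375% of Highfield Textiles S.p.A.
Direct interest in Highfield Textiles S.p.A: 8%.
Aggregating (R2): 1.064% + 5.0375% + 8% = 14.1015%.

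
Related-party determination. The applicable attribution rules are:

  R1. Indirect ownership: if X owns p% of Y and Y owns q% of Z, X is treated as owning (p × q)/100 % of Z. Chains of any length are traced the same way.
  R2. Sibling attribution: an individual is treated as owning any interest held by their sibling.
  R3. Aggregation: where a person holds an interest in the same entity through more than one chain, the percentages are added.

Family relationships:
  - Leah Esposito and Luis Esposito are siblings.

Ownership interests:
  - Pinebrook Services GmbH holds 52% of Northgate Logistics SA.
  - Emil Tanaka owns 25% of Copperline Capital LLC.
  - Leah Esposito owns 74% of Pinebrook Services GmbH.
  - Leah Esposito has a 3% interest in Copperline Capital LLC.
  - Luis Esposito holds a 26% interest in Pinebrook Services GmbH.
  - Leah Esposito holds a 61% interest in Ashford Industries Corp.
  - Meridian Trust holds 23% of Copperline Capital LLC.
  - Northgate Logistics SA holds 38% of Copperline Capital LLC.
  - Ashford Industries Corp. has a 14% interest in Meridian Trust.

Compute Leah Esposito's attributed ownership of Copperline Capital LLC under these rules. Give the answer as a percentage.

By sibling attribution (R2), Leah Esposito is treated as also owning Luis Esposito's interest in Pinebrook Services GmbH, giving 74% + 26% = 100%.
Chain via Ashford Industries Corp. → Meridian Trust (R1): 61% × 14% × 23% = 1.9642% of Copperline Capital LLC.
Chain via Pinebrook Services GmbH → Northgate Logistics SA (R1): 100% × 52% × 38% = 19.76% of Copperline Capital LLC.
Direct interest in Copperline Capital LLC: 3%.
Aggregating (R3): 1.9642% + 19.76% + 3% = 24.7242%.

24.7242%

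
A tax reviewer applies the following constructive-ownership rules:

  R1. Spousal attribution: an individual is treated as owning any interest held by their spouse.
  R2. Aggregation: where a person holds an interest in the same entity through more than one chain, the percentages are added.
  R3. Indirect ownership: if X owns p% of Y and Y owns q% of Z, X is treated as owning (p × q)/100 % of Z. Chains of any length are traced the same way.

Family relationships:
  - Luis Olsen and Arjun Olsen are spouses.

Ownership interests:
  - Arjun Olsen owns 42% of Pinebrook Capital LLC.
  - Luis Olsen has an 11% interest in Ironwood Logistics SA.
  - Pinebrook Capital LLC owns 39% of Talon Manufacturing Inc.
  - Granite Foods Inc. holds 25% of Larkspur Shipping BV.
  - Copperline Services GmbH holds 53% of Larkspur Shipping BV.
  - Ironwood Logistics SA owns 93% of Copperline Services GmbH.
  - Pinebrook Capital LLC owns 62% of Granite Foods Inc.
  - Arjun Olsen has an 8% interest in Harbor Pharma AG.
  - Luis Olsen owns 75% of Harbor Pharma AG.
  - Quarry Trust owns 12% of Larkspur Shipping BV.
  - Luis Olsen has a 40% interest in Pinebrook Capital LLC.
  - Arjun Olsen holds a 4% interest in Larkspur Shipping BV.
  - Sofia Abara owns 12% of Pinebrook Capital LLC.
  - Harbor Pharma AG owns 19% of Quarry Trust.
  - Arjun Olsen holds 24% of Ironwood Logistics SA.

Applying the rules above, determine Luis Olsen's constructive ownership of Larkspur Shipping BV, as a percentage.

By spousal attribution (R1), Luis Olsen is treated as also owning Arjun Olsen's interest in Pinebrook Capital LLC, giving 40% + 42% = 82%.
By spousal attribution (R1), Luis Olsen is treated as also owning Arjun Olsen's interest in Harbor Pharma AG, giving 75% + 8% = 83%.
By spousal attribution (R1), Luis Olsen is treated as also owning Arjun Olsen's interest in Ironwood Logistics SA, giving 11% + 24% = 35%.
By spousal attribution (R1), Luis Olsen is treated as owning Arjun Olsen's 4% interest in Larkspur Shipping BV.
Chain via Pinebrook Capital LLC → Granite Foods Inc. (R3): 82% × 62% × 25% = 12.71% of Larkspur Shipping BV.
Chain via Harbor Pharma AG → Quarry Trust (R3): 83% × 19% × 12% = 1.8924% of Larkspur Shipping BV.
Chain via Ironwood Logistics SA → Copperline Services GmbH (R3): 35% × 93% × 53% = 17.2515% of Larkspur Shipping BV.
Direct interest in Larkspur Shipping BV: 4%.
Aggregating (R2): 12.71% + 1.8924% + 17.2515% + 4% = 35.8539%.

35.8539%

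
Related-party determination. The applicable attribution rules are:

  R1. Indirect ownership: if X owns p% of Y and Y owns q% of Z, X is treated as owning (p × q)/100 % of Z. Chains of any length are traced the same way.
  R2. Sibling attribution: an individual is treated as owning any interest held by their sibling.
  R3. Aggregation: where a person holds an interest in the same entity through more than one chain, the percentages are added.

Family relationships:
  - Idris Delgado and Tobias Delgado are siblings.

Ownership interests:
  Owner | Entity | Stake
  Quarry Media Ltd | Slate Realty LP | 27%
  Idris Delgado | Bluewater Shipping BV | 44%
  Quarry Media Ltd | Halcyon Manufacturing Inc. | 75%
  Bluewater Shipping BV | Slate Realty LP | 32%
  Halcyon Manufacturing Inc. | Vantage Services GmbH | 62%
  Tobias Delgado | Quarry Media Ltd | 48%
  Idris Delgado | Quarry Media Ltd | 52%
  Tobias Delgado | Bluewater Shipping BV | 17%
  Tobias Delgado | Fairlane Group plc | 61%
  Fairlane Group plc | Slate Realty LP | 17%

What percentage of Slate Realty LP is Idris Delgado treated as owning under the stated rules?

56.89%

By sibling attribution (R2), Idris Delgado is treated as also owning Tobias Delgado's interest in Quarry Media Ltd, giving 52% + 48% = 100%.
By sibling attribution (R2), Idris Delgado is treated as also owning Tobias Delgado's interest in Bluewater Shipping BV, giving 44% + 17% = 61%.
By sibling attribution (R2), Idris Delgado is treated as owning Tobias Delgado's 61% interest in Fairlane Group plc.
Chain via Quarry Media Ltd (R1): 100% × 27% = 27% of Slate Realty LP.
Chain via Bluewater Shipping BV (R1): 61% × 32% = 19.52% of Slate Realty LP.
Chain via Fairlane Group plc (R1): 61% × 17% = 10.37% of Slate Realty LP.
Aggregating (R3): 27% + 19.52% + 10.37% = 56.89%.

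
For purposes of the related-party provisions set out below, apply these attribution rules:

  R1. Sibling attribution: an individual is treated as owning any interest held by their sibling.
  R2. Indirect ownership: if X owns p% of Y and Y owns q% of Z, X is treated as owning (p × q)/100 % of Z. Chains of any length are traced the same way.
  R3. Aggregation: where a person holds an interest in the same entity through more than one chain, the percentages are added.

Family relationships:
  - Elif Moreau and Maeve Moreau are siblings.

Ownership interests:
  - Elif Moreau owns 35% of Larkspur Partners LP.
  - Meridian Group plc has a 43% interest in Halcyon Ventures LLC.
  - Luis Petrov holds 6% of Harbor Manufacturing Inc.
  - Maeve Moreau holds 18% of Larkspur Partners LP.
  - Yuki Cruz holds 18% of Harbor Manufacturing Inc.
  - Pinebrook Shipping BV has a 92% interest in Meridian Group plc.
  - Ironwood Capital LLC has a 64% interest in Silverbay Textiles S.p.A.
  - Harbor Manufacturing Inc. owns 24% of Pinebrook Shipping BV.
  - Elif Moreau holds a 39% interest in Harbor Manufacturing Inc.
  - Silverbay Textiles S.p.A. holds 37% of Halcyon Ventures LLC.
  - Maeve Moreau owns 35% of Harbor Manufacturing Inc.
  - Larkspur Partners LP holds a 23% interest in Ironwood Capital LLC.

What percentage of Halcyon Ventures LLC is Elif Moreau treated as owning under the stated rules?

By sibling attribution (R1), Elif Moreau is treated as also owning Maeve Moreau's interest in Larkspur Partners LP, giving 35% + 18% = 53%.
By sibling attribution (R1), Elif Moreau is treated as also owning Maeve Moreau's interest in Harbor Manufacturing Inc, giving 39% + 35% = 74%.
Chain via Larkspur Partners LP → Ironwood Capital LLC → Silverbay Textiles S.p.A. (R2): 53% × 23% × 64% × 37% = 2.886592% of Halcyon Ventures LLC.
Chain via Harbor Manufacturing Inc. → Pinebrook Shipping BV → Meridian Group plc (R2): 74% × 24% × 92% × 43% = 7.025856% of Halcyon Ventures LLC.
Aggregating (R3): 2.886592% + 7.025856% = 9.912448%.

9.912448%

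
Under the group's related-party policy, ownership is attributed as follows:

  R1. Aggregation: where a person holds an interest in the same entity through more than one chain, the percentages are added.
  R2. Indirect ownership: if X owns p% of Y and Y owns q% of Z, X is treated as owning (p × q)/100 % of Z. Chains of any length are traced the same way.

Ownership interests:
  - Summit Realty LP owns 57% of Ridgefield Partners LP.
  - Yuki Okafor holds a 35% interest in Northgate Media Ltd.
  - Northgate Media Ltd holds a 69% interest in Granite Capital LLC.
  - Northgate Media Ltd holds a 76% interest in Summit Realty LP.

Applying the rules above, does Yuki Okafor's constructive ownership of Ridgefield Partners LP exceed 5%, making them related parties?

Yes

Chain via Northgate Media Ltd → Summit Realty LP (R2): 35% × 76% × 57% = 15.162% of Ridgefield Partners LP.
15.162% exceeds the 5% threshold, so Yuki is a related party to Ridgefield Partners LP.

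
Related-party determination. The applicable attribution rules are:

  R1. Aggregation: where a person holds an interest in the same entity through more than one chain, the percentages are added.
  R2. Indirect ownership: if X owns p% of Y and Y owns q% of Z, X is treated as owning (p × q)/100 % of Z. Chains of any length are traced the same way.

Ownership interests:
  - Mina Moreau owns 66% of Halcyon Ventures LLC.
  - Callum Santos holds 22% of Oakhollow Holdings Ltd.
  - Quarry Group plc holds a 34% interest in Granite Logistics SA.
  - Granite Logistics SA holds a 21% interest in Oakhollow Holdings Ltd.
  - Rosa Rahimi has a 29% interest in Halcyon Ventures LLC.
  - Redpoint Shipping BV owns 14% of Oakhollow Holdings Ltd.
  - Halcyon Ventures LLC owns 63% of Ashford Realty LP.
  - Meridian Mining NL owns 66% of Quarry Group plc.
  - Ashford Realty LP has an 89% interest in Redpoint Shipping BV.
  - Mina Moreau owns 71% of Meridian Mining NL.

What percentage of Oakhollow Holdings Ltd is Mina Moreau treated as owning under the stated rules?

8.526672%

Chain via Halcyon Ventures LLC → Ashford Realty LP → Redpoint Shipping BV (R2): 66% × 63% × 89% × 14% = 5.180868% of Oakhollow Holdings Ltd.
Chain via Meridian Mining NL → Quarry Group plc → Granite Logistics SA (R2): 71% × 66% × 34% × 21% = 3.345804% of Oakhollow Holdings Ltd.
Aggregating (R1): 5.180868% + 3.345804% = 8.526672%.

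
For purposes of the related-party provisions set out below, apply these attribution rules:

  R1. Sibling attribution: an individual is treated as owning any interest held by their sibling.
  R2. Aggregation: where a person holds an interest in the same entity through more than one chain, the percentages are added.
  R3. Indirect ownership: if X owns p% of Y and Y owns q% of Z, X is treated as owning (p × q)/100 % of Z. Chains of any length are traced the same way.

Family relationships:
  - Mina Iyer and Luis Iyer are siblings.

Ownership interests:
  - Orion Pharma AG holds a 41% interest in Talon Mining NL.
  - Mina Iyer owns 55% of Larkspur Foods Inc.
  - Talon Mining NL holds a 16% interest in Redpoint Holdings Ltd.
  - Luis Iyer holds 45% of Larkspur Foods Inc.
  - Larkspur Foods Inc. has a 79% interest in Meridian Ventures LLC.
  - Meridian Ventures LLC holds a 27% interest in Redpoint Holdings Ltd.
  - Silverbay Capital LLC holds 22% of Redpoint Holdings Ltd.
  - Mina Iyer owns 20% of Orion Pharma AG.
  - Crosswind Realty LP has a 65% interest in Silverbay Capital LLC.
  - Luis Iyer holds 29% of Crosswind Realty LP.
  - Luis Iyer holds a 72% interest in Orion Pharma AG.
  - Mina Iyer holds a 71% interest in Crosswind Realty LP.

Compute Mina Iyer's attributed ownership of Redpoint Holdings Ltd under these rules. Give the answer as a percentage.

41.6652%

By sibling attribution (R1), Mina Iyer is treated as also owning Luis Iyer's interest in Orion Pharma AG, giving 20% + 72% = 92%.
By sibling attribution (R1), Mina Iyer is treated as also owning Luis Iyer's interest in Crosswind Realty LP, giving 71% + 29% = 100%.
By sibling attribution (R1), Mina Iyer is treated as also owning Luis Iyer's interest in Larkspur Foods Inc, giving 55% + 45% = 100%.
Chain via Orion Pharma AG → Talon Mining NL (R3): 92% × 41% × 16% = 6.0352% of Redpoint Holdings Ltd.
Chain via Crosswind Realty LP → Silverbay Capital LLC (R3): 100% × 65% × 22% = 14.3% of Redpoint Holdings Ltd.
Chain via Larkspur Foods Inc. → Meridian Ventures LLC (R3): 100% × 79% × 27% = 21.33% of Redpoint Holdings Ltd.
Aggregating (R2): 6.0352% + 14.3% + 21.33% = 41.6652%.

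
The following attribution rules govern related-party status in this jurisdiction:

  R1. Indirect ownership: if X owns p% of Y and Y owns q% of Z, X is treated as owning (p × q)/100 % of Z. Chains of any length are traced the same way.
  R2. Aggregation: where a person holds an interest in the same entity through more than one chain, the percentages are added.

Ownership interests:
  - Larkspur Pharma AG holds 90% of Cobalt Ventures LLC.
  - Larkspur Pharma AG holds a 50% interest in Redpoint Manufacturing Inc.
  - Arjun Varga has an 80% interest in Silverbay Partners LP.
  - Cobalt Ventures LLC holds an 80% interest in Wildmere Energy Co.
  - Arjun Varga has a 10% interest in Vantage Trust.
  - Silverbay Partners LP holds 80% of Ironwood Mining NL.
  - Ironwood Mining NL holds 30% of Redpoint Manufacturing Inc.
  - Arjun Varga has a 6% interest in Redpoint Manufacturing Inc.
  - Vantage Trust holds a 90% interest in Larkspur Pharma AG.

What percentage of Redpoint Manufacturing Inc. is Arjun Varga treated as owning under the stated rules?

29.7%

Chain via Silverbay Partners LP → Ironwood Mining NL (R1): 80% × 80% × 30% = 19.2% of Redpoint Manufacturing Inc.
Chain via Vantage Trust → Larkspur Pharma AG (R1): 10% × 90% × 50% = 4.5% of Redpoint Manufacturing Inc.
Direct interest in Redpoint Manufacturing Inc: 6%.
Aggregating (R2): 19.2% + 4.5% + 6% = 29.7%.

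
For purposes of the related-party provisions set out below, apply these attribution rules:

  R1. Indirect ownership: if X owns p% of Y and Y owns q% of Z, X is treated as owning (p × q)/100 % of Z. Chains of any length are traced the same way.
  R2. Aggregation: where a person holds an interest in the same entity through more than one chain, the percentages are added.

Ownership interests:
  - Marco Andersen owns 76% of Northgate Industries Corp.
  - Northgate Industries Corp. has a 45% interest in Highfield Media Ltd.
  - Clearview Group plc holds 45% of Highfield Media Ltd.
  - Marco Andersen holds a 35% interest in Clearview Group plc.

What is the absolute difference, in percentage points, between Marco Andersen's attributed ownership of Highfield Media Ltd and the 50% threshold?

Chain via Northgate Industries Corp. (R1): 76% × 45% = 34.2% of Highfield Media Ltd.
Chain via Clearview Group plc (R1): 35% × 45% = 15.75% of Highfield Media Ltd.
Aggregating (R2): 34.2% + 15.75% = 49.95%.
49.95% falls short of the 50% threshold by 0.05 percentage points.

0.05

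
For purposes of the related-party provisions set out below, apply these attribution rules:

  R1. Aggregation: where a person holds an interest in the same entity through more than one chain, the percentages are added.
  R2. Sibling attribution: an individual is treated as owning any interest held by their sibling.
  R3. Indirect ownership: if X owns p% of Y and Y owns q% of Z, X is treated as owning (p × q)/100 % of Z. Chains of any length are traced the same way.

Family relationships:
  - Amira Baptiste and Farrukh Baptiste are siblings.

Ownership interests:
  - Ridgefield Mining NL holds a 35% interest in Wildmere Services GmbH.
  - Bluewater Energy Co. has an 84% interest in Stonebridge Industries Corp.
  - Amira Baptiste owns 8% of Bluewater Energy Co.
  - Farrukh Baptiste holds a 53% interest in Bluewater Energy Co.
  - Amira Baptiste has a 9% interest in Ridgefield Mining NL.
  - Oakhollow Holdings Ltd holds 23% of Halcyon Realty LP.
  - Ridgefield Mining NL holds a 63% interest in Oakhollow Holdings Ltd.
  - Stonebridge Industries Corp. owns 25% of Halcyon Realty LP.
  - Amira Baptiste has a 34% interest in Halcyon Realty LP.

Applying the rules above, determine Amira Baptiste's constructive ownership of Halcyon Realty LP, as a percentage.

By sibling attribution (R2), Amira Baptiste is treated as also owning Farrukh Baptiste's interest in Bluewater Energy Co, giving 8% + 53% = 61%.
Chain via Ridgefield Mining NL → Oakhollow Holdings Ltd (R3): 9% × 63% × 23% = 1.3041% of Halcyon Realty LP.
Chain via Bluewater Energy Co. → Stonebridge Industries Corp. (R3): 61% × 84% × 25% = 12.81% of Halcyon Realty LP.
Direct interest in Halcyon Realty LP: 34%.
Aggregating (R1): 1.3041% + 12.81% + 34% = 48.1141%.

48.1141%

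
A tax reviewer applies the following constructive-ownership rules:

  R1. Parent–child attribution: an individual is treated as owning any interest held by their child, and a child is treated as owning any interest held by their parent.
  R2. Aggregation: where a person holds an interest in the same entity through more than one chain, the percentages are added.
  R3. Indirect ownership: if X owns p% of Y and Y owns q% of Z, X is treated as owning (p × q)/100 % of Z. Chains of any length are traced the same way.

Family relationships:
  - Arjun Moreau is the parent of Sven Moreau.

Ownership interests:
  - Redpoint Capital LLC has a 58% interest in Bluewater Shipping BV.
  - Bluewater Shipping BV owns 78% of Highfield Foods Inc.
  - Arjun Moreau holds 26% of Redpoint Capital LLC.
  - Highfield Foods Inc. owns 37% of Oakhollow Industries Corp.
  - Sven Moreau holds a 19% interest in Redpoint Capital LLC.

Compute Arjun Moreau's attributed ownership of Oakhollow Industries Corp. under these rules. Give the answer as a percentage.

By parent–child attribution (R1), Arjun Moreau is treated as also owning Sven Moreau's interest in Redpoint Capital LLC, giving 26% + 19% = 45%.
Chain via Redpoint Capital LLC → Bluewater Shipping BV → Highfield Foods Inc. (R3): 45% × 58% × 78% × 37% = 7.53246% of Oakhollow Industries Corp.

7.53246%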